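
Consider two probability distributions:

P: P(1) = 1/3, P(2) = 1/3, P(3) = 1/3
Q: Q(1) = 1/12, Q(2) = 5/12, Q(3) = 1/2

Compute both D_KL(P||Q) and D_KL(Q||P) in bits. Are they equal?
D_KL(P||Q) = 0.3644 bits, D_KL(Q||P) = 0.2600 bits. No, they are not equal.

D_KL(P||Q) = Σ P(x) log₂(P(x)/Q(x))

Computing term by term:
  P(1)·log₂(P(1)/Q(1)) = (1/3)·log₂((1/3)/(1/12)) = 0.66667
  P(2)·log₂(P(2)/Q(2)) = (1/3)·log₂((1/3)/(5/12)) = -0.10731
  P(3)·log₂(P(3)/Q(3)) = (1/3)·log₂((1/3)/(1/2)) = -0.19499

D_KL(P||Q) = 0.66667 - 0.10731 - 0.19499 = 0.36437 ≈ 0.3644 bits

D_KL(Q||P) = Σ Q(x) log₂(Q(x)/P(x))

Computing term by term:
  Q(1)·log₂(Q(1)/P(1)) = (1/12)·log₂((1/12)/(1/3)) = -0.16667
  Q(2)·log₂(Q(2)/P(2)) = (5/12)·log₂((5/12)/(1/3)) = 0.13414
  Q(3)·log₂(Q(3)/P(3)) = (1/2)·log₂((1/2)/(1/3)) = 0.29248

D_KL(Q||P) = -0.16667 + 0.13414 + 0.29248 = 0.25995 ≈ 0.2600 bits

These are NOT equal (difference: 0.1044 bits). KL divergence is asymmetric: D_KL(P||Q) ≠ D_KL(Q||P) in general.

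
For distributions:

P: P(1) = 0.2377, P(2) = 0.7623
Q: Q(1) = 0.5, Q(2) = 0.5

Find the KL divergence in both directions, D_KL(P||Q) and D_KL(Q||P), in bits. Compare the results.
D_KL(P||Q) = 0.2088 bits, D_KL(Q||P) = 0.2322 bits. D_KL(Q||P) is larger than D_KL(P||Q) by 0.0234 bits; the two directions differ.

D_KL(P||Q) = Σ P(x) log₂(P(x)/Q(x))

Computing term by term:
  P(1)·log₂(P(1)/Q(1)) = 0.2377·log₂(0.2377/0.5) = -0.25500
  P(2)·log₂(P(2)/Q(2)) = 0.7623·log₂(0.7623/0.5) = 0.46381

D_KL(P||Q) = -0.25500 + 0.46381 = 0.20881 ≈ 0.2088 bits

D_KL(Q||P) = Σ Q(x) log₂(Q(x)/P(x))

Computing term by term:
  Q(1)·log₂(Q(1)/P(1)) = 0.5·log₂(0.5/0.2377) = 0.53639
  Q(2)·log₂(Q(2)/P(2)) = 0.5·log₂(0.5/0.7623) = -0.30422

D_KL(Q||P) = 0.53639 - 0.30422 = 0.23217 ≈ 0.2322 bits

These are NOT equal (difference: 0.0234 bits). KL divergence is asymmetric: D_KL(P||Q) ≠ D_KL(Q||P) in general.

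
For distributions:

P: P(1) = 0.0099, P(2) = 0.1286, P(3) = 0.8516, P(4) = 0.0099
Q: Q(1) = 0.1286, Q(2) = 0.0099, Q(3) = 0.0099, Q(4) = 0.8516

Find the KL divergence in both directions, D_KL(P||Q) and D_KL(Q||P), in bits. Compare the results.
D_KL(P||Q) = 5.8484 bits, D_KL(Q||P) = 5.8484 bits. The two directions give exactly the same value for this pair.

D_KL(P||Q) = Σ P(x) log₂(P(x)/Q(x))

Computing term by term:
  P(1)·log₂(P(1)/Q(1)) = 0.0099·log₂(0.0099/0.1286) = -0.03662
  P(2)·log₂(P(2)/Q(2)) = 0.1286·log₂(0.1286/0.0099) = 0.47573
  P(3)·log₂(P(3)/Q(3)) = 0.8516·log₂(0.8516/0.0099) = 5.47290
  P(4)·log₂(P(4)/Q(4)) = 0.0099·log₂(0.0099/0.8516) = -0.06362

D_KL(P||Q) = -0.03662 + 0.47573 + 5.47290 - 0.06362 = 5.84839 ≈ 5.8484 bits

D_KL(Q||P) = Σ Q(x) log₂(Q(x)/P(x))

Computing term by term:
  Q(1)·log₂(Q(1)/P(1)) = 0.1286·log₂(0.1286/0.0099) = 0.47573
  Q(2)·log₂(Q(2)/P(2)) = 0.0099·log₂(0.0099/0.1286) = -0.03662
  Q(3)·log₂(Q(3)/P(3)) = 0.0099·log₂(0.0099/0.8516) = -0.06362
  Q(4)·log₂(Q(4)/P(4)) = 0.8516·log₂(0.8516/0.0099) = 5.47290

D_KL(Q||P) = 0.47573 - 0.03662 - 0.06362 + 5.47290 = 5.84839 ≈ 5.8484 bits

These ARE equal here. Q is P with outcomes relabeled (Q(1) = P(2), Q(2) = P(1), Q(3) = P(4), Q(4) = P(3)) by a relabeling that is its own inverse, so the two sums contain exactly the same terms in a different order. This is a special case — KL divergence is not symmetric in general: D_KL(P||Q) ≠ D_KL(Q||P) for most P, Q.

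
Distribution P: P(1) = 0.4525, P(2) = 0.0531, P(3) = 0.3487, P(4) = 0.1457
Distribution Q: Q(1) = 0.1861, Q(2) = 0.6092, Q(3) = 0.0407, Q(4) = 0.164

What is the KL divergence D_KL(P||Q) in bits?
1.4488 bits

D_KL(P||Q) = Σ P(x) log₂(P(x)/Q(x))

Computing term by term:
  P(1)·log₂(P(1)/Q(1)) = 0.4525·log₂(0.4525/0.1861) = 0.58003
  P(2)·log₂(P(2)/Q(2)) = 0.0531·log₂(0.0531/0.6092) = -0.18692
  P(3)·log₂(P(3)/Q(3)) = 0.3487·log₂(0.3487/0.0407) = 1.08058
  P(4)·log₂(P(4)/Q(4)) = 0.1457·log₂(0.1457/0.164) = -0.02487

D_KL(P||Q) = 0.58003 - 0.18692 + 1.08058 - 0.02487 = 1.44882 ≈ 1.4488 bits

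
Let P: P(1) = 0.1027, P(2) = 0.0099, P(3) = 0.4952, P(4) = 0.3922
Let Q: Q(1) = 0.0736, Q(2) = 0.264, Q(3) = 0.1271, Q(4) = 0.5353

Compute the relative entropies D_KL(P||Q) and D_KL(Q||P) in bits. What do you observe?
D_KL(P||Q) = 0.7981 bits, D_KL(Q||P) = 1.2060 bits. The two directions give different values (D_KL(Q||P) exceeds D_KL(P||Q) by 0.4079 bits): KL divergence is asymmetric.

D_KL(P||Q) = Σ P(x) log₂(P(x)/Q(x))

Computing term by term:
  P(1)·log₂(P(1)/Q(1)) = 0.1027·log₂(0.1027/0.0736) = 0.04936
  P(2)·log₂(P(2)/Q(2)) = 0.0099·log₂(0.0099/0.264) = -0.04690
  P(3)·log₂(P(3)/Q(3)) = 0.4952·log₂(0.4952/0.1271) = 0.97161
  P(4)·log₂(P(4)/Q(4)) = 0.3922·log₂(0.3922/0.5353) = -0.17600

D_KL(P||Q) = 0.04936 - 0.04690 + 0.97161 - 0.17600 = 0.79807 ≈ 0.7981 bits

D_KL(Q||P) = Σ Q(x) log₂(Q(x)/P(x))

Computing term by term:
  Q(1)·log₂(Q(1)/P(1)) = 0.0736·log₂(0.0736/0.1027) = -0.03538
  Q(2)·log₂(Q(2)/P(2)) = 0.264·log₂(0.264/0.0099) = 1.25056
  Q(3)·log₂(Q(3)/P(3)) = 0.1271·log₂(0.1271/0.4952) = -0.24938
  Q(4)·log₂(Q(4)/P(4)) = 0.5353·log₂(0.5353/0.3922) = 0.24022

D_KL(Q||P) = -0.03538 + 1.25056 - 0.24938 + 0.24022 = 1.20602 ≈ 1.2060 bits

These are NOT equal (difference: 0.4079 bits). KL divergence is asymmetric: D_KL(P||Q) ≠ D_KL(Q||P) in general.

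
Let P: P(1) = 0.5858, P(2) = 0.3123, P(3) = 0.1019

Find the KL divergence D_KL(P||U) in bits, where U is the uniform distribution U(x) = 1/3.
0.2729 bits

U(i) = 1/3 for all i

D_KL(P||U) = Σ P(x) log₂(P(x) / (1/3))
           = Σ P(x) log₂(P(x)) + log₂(3)
           = log₂(3) - H(P)

H(P) = -Σ P(x) log₂(P(x)):
  -P(1)·log₂(P(1)) = -(0.5858)·log₂(0.5858) = 0.45196
  -P(2)·log₂(P(2)) = -(0.3123)·log₂(0.3123) = 0.52435
  -P(3)·log₂(P(3)) = -(0.1019)·log₂(0.1019) = 0.33574
H(P) = 0.45196 + 0.52435 + 0.33574 = 1.31205 bits

log₂(3) = 1.58496 bits

D_KL(P||U) = 1.58496 - 1.31205 = 0.27291 ≈ 0.2729 bits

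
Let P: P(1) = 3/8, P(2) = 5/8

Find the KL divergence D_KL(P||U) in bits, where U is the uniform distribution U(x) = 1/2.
0.0456 bits

U(i) = 1/2 for all i

D_KL(P||U) = Σ P(x) log₂(P(x) / (1/2))
           = Σ P(x) log₂(P(x)) + log₂(2)
           = log₂(2) - H(P)

H(P) = -Σ P(x) log₂(P(x)):
  -P(1)·log₂(P(1)) = -(3/8)·log₂(3/8) = 0.53064
  -P(2)·log₂(P(2)) = -(5/8)·log₂(5/8) = 0.42379
H(P) = 0.53064 + 0.42379 = 0.95443 bits

log₂(2) = 1.00000 bits

D_KL(P||U) = 1.00000 - 0.95443 = 0.04557 ≈ 0.0456 bits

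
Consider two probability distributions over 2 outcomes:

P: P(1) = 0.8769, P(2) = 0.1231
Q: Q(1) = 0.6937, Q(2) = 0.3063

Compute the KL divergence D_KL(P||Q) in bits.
0.1346 bits

D_KL(P||Q) = Σ P(x) log₂(P(x)/Q(x))

Computing term by term:
  P(1)·log₂(P(1)/Q(1)) = 0.8769·log₂(0.8769/0.6937) = 0.29648
  P(2)·log₂(P(2)/Q(2)) = 0.1231·log₂(0.1231/0.3063) = -0.16189

D_KL(P||Q) = 0.29648 - 0.16189 = 0.13459 ≈ 0.1346 bits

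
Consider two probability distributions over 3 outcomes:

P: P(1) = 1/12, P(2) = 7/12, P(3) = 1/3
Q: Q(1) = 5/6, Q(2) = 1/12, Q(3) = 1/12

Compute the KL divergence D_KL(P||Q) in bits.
2.0275 bits

D_KL(P||Q) = Σ P(x) log₂(P(x)/Q(x))

Computing term by term:
  P(1)·log₂(P(1)/Q(1)) = (1/12)·log₂((1/12)/(5/6)) = -0.27683
  P(2)·log₂(P(2)/Q(2)) = (7/12)·log₂((7/12)/(1/12)) = 1.63762
  P(3)·log₂(P(3)/Q(3)) = (1/3)·log₂((1/3)/(1/12)) = 0.66667

D_KL(P||Q) = -0.27683 + 1.63762 + 0.66667 = 2.02746 ≈ 2.0275 bits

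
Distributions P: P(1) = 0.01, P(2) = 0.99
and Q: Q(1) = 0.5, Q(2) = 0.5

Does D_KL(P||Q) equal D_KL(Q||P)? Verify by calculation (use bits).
D_KL(P||Q) = 0.9192 bits, D_KL(Q||P) = 2.3292 bits. No — D_KL(P||Q) ≠ D_KL(Q||P) for this pair.

D_KL(P||Q) = Σ P(x) log₂(P(x)/Q(x))

Computing term by term:
  P(1)·log₂(P(1)/Q(1)) = 0.01·log₂(0.01/0.5) = -0.05644
  P(2)·log₂(P(2)/Q(2)) = 0.99·log₂(0.99/0.5) = 0.97565

D_KL(P||Q) = -0.05644 + 0.97565 = 0.91921 ≈ 0.9192 bits

D_KL(Q||P) = Σ Q(x) log₂(Q(x)/P(x))

Computing term by term:
  Q(1)·log₂(Q(1)/P(1)) = 0.5·log₂(0.5/0.01) = 2.82193
  Q(2)·log₂(Q(2)/P(2)) = 0.5·log₂(0.5/0.99) = -0.49275

D_KL(Q||P) = 2.82193 - 0.49275 = 2.32918 ≈ 2.3292 bits

These are NOT equal (difference: 1.4100 bits). KL divergence is asymmetric: D_KL(P||Q) ≠ D_KL(Q||P) in general.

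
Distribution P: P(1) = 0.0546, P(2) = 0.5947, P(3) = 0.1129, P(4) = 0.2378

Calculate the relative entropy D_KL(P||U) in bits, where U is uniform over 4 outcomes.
0.4770 bits

U(i) = 1/4 for all i

D_KL(P||U) = Σ P(x) log₂(P(x) / (1/4))
           = Σ P(x) log₂(P(x)) + log₂(4)
           = log₂(4) - H(P)

H(P) = -Σ P(x) log₂(P(x)):
  -P(1)·log₂(P(1)) = -(0.0546)·log₂(0.0546) = 0.22904
  -P(2)·log₂(P(2)) = -(0.5947)·log₂(0.5947) = 0.44589
  -P(3)·log₂(P(3)) = -(0.1129)·log₂(0.1129) = 0.35528
  -P(4)·log₂(P(4)) = -(0.2378)·log₂(0.2378) = 0.49276
H(P) = 0.22904 + 0.44589 + 0.35528 + 0.49276 = 1.52297 bits

log₂(4) = 2.00000 bits

D_KL(P||U) = 2.00000 - 1.52297 = 0.47703 ≈ 0.4770 bits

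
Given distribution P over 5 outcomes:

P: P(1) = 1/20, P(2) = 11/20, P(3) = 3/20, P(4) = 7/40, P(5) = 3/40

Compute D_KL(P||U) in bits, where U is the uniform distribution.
0.5006 bits

U(i) = 1/5 for all i

D_KL(P||U) = Σ P(x) log₂(P(x) / (1/5))
           = Σ P(x) log₂(P(x)) + log₂(5)
           = log₂(5) - H(P)

H(P) = -Σ P(x) log₂(P(x)):
  -P(1)·log₂(P(1)) = -(1/20)·log₂(1/20) = 0.21610
  -P(2)·log₂(P(2)) = -(11/20)·log₂(11/20) = 0.47437
  -P(3)·log₂(P(3)) = -(3/20)·log₂(3/20) = 0.41054
  -P(4)·log₂(P(4)) = -(7/40)·log₂(7/40) = 0.44005
  -P(5)·log₂(P(5)) = -(3/40)·log₂(3/40) = 0.28027
H(P) = 0.21610 + 0.47437 + 0.41054 + 0.44005 + 0.28027 = 1.82133 bits

log₂(5) = 2.32193 bits

D_KL(P||U) = 2.32193 - 1.82133 = 0.50060 ≈ 0.5006 bits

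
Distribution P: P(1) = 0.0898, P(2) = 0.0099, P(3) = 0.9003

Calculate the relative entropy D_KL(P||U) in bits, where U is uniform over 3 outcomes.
1.0704 bits

U(i) = 1/3 for all i

D_KL(P||U) = Σ P(x) log₂(P(x) / (1/3))
           = Σ P(x) log₂(P(x)) + log₂(3)
           = log₂(3) - H(P)

H(P) = -Σ P(x) log₂(P(x)):
  -P(1)·log₂(P(1)) = -(0.0898)·log₂(0.0898) = 0.31225
  -P(2)·log₂(P(2)) = -(0.0099)·log₂(0.0099) = 0.06592
  -P(3)·log₂(P(3)) = -(0.9003)·log₂(0.9003) = 0.13642
H(P) = 0.31225 + 0.06592 + 0.13642 = 0.51459 bits

log₂(3) = 1.58496 bits

D_KL(P||U) = 1.58496 - 0.51459 = 1.07037 ≈ 1.0704 bits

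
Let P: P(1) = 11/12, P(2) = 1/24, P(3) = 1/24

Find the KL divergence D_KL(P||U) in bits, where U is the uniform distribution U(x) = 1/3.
1.0878 bits

U(i) = 1/3 for all i

D_KL(P||U) = Σ P(x) log₂(P(x) / (1/3))
           = Σ P(x) log₂(P(x)) + log₂(3)
           = log₂(3) - H(P)

H(P) = -Σ P(x) log₂(P(x)):
  -P(1)·log₂(P(1)) = -(11/12)·log₂(11/12) = 0.11507
  -P(2)·log₂(P(2)) = -(1/24)·log₂(1/24) = 0.19104
  -P(3)·log₂(P(3)) = -(1/24)·log₂(1/24) = 0.19104
H(P) = 0.11507 + 0.19104 + 0.19104 = 0.49715 bits

log₂(3) = 1.58496 bits

D_KL(P||U) = 1.58496 - 0.49715 = 1.08781 ≈ 1.0878 bits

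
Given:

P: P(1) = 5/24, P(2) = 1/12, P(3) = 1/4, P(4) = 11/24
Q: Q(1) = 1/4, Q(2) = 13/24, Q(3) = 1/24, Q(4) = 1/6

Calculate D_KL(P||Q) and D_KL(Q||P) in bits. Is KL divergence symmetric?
D_KL(P||Q) = 1.0353 bits, D_KL(Q||P) = 1.1776 bits. No, KL divergence is not symmetric.

D_KL(P||Q) = Σ P(x) log₂(P(x)/Q(x))

Computing term by term:
  P(1)·log₂(P(1)/Q(1)) = (5/24)·log₂((5/24)/(1/4)) = -0.05480
  P(2)·log₂(P(2)/Q(2)) = (1/12)·log₂((1/12)/(13/24)) = -0.22504
  P(3)·log₂(P(3)/Q(3)) = (1/4)·log₂((1/4)/(1/24)) = 0.64624
  P(4)·log₂(P(4)/Q(4)) = (11/24)·log₂((11/24)/(1/6)) = 0.66891

D_KL(P||Q) = -0.05480 - 0.22504 + 0.64624 + 0.66891 = 1.03531 ≈ 1.0353 bits

D_KL(Q||P) = Σ Q(x) log₂(Q(x)/P(x))

Computing term by term:
  Q(1)·log₂(Q(1)/P(1)) = (1/4)·log₂((1/4)/(5/24)) = 0.06576
  Q(2)·log₂(Q(2)/P(2)) = (13/24)·log₂((13/24)/(1/12)) = 1.46274
  Q(3)·log₂(Q(3)/P(3)) = (1/24)·log₂((1/24)/(1/4)) = -0.10771
  Q(4)·log₂(Q(4)/P(4)) = (1/6)·log₂((1/6)/(11/24)) = -0.24324

D_KL(Q||P) = 0.06576 + 1.46274 - 0.10771 - 0.24324 = 1.17755 ≈ 1.1776 bits

These are NOT equal (difference: 0.1423 bits). KL divergence is asymmetric: D_KL(P||Q) ≠ D_KL(Q||P) in general.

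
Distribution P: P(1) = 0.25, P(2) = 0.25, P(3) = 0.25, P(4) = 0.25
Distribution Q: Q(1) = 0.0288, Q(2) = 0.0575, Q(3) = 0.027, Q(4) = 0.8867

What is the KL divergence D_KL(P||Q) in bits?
1.6556 bits

D_KL(P||Q) = Σ P(x) log₂(P(x)/Q(x))

Computing term by term:
  P(1)·log₂(P(1)/Q(1)) = 0.25·log₂(0.25/0.0288) = 0.77945
  P(2)·log₂(P(2)/Q(2)) = 0.25·log₂(0.25/0.0575) = 0.53007
  P(3)·log₂(P(3)/Q(3)) = 0.25·log₂(0.25/0.027) = 0.80272
  P(4)·log₂(P(4)/Q(4)) = 0.25·log₂(0.25/0.8867) = -0.45663

D_KL(P||Q) = 0.77945 + 0.53007 + 0.80272 - 0.45663 = 1.65561 ≈ 1.6556 bits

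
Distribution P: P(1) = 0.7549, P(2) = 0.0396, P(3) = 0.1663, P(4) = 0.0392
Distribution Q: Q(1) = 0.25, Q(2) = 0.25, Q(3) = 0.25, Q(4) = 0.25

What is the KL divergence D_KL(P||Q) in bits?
0.8957 bits

D_KL(P||Q) = Σ P(x) log₂(P(x)/Q(x))

Computing term by term:
  P(1)·log₂(P(1)/Q(1)) = 0.7549·log₂(0.7549/0.25) = 1.20358
  P(2)·log₂(P(2)/Q(2)) = 0.0396·log₂(0.0396/0.25) = -0.10527
  P(3)·log₂(P(3)/Q(3)) = 0.1663·log₂(0.1663/0.25) = -0.09781
  P(4)·log₂(P(4)/Q(4)) = 0.0392·log₂(0.0392/0.25) = -0.10478

D_KL(P||Q) = 1.20358 - 0.10527 - 0.09781 - 0.10478 = 0.89572 ≈ 0.8957 bits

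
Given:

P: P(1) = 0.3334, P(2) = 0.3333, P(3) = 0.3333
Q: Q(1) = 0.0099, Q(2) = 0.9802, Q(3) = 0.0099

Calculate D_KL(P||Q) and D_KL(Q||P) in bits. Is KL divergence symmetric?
D_KL(P||Q) = 2.8638 bits, D_KL(Q||P) = 1.4250 bits. No, KL divergence is not symmetric.

D_KL(P||Q) = Σ P(x) log₂(P(x)/Q(x))

Computing term by term:
  P(1)·log₂(P(1)/Q(1)) = 0.3334·log₂(0.3334/0.0099) = 1.69157
  P(2)·log₂(P(2)/Q(2)) = 0.3333·log₂(0.3333/0.9802) = -0.51870
  P(3)·log₂(P(3)/Q(3)) = 0.3333·log₂(0.3333/0.0099) = 1.69091

D_KL(P||Q) = 1.69157 - 0.51870 + 1.69091 = 2.86378 ≈ 2.8638 bits

D_KL(Q||P) = Σ Q(x) log₂(Q(x)/P(x))

Computing term by term:
  Q(1)·log₂(Q(1)/P(1)) = 0.0099·log₂(0.0099/0.3334) = -0.05023
  Q(2)·log₂(Q(2)/P(2)) = 0.9802·log₂(0.9802/0.3333) = 1.52544
  Q(3)·log₂(Q(3)/P(3)) = 0.0099·log₂(0.0099/0.3333) = -0.05023

D_KL(Q||P) = -0.05023 + 1.52544 - 0.05023 = 1.42498 ≈ 1.4250 bits

These are NOT equal (difference: 1.4388 bits). KL divergence is asymmetric: D_KL(P||Q) ≠ D_KL(Q||P) in general.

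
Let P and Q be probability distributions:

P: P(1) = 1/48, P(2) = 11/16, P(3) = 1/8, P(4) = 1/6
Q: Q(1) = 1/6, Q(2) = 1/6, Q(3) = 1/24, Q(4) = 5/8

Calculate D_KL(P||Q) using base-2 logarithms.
1.2233 bits

D_KL(P||Q) = Σ P(x) log₂(P(x)/Q(x))

Computing term by term:
  P(1)·log₂(P(1)/Q(1)) = (1/48)·log₂((1/48)/(1/6)) = -0.06250
  P(2)·log₂(P(2)/Q(2)) = (11/16)·log₂((11/16)/(1/6)) = 1.40552
  P(3)·log₂(P(3)/Q(3)) = (1/8)·log₂((1/8)/(1/24)) = 0.19812
  P(4)·log₂(P(4)/Q(4)) = (1/6)·log₂((1/6)/(5/8)) = -0.31782

D_KL(P||Q) = -0.06250 + 1.40552 + 0.19812 - 0.31782 = 1.22332 ≈ 1.2233 bits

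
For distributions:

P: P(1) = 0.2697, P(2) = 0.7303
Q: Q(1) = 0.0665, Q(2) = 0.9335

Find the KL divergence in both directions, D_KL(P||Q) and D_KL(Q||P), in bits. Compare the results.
D_KL(P||Q) = 0.2861 bits, D_KL(Q||P) = 0.1963 bits. D_KL(P||Q) is larger than D_KL(Q||P) by 0.0898 bits; the two directions differ.

D_KL(P||Q) = Σ P(x) log₂(P(x)/Q(x))

Computing term by term:
  P(1)·log₂(P(1)/Q(1)) = 0.2697·log₂(0.2697/0.0665) = 0.54477
  P(2)·log₂(P(2)/Q(2)) = 0.7303·log₂(0.7303/0.9335) = -0.25864

D_KL(P||Q) = 0.54477 - 0.25864 = 0.28613 ≈ 0.2861 bits

D_KL(Q||P) = Σ Q(x) log₂(Q(x)/P(x))

Computing term by term:
  Q(1)·log₂(Q(1)/P(1)) = 0.0665·log₂(0.0665/0.2697) = -0.13433
  Q(2)·log₂(Q(2)/P(2)) = 0.9335·log₂(0.9335/0.7303) = 0.33061

D_KL(Q||P) = -0.13433 + 0.33061 = 0.19628 ≈ 0.1963 bits

These are NOT equal (difference: 0.0898 bits). KL divergence is asymmetric: D_KL(P||Q) ≠ D_KL(Q||P) in general.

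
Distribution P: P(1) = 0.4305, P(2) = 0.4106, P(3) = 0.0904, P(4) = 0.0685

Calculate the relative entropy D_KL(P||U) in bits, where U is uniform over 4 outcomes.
0.3709 bits

U(i) = 1/4 for all i

D_KL(P||U) = Σ P(x) log₂(P(x) / (1/4))
           = Σ P(x) log₂(P(x)) + log₂(4)
           = log₂(4) - H(P)

H(P) = -Σ P(x) log₂(P(x)):
  -P(1)·log₂(P(1)) = -(0.4305)·log₂(0.4305) = 0.52345
  -P(2)·log₂(P(2)) = -(0.4106)·log₂(0.4106) = 0.52729
  -P(3)·log₂(P(3)) = -(0.0904)·log₂(0.0904) = 0.31347
  -P(4)·log₂(P(4)) = -(0.0685)·log₂(0.0685) = 0.26494
H(P) = 0.52345 + 0.52729 + 0.31347 + 0.26494 = 1.62915 bits

log₂(4) = 2.00000 bits

D_KL(P||U) = 2.00000 - 1.62915 = 0.37085 ≈ 0.3709 bits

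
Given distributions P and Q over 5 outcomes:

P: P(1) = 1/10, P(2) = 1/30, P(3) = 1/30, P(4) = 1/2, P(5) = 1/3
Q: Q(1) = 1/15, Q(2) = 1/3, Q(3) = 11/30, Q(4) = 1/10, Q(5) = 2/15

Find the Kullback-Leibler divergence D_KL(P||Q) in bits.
1.4341 bits

D_KL(P||Q) = Σ P(x) log₂(P(x)/Q(x))

Computing term by term:
  P(1)·log₂(P(1)/Q(1)) = (1/10)·log₂((1/10)/(1/15)) = 0.05850
  P(2)·log₂(P(2)/Q(2)) = (1/30)·log₂((1/30)/(1/3)) = -0.11073
  P(3)·log₂(P(3)/Q(3)) = (1/30)·log₂((1/30)/(11/30)) = -0.11531
  P(4)·log₂(P(4)/Q(4)) = (1/2)·log₂((1/2)/(1/10)) = 1.16096
  P(5)·log₂(P(5)/Q(5)) = (1/3)·log₂((1/3)/(2/15)) = 0.44064

D_KL(P||Q) = 0.05850 - 0.11073 - 0.11531 + 1.16096 + 0.44064 = 1.43406 ≈ 1.4341 bits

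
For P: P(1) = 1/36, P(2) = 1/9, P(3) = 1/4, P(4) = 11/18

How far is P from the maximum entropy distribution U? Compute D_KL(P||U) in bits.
0.5700 bits

U(i) = 1/4 for all i

D_KL(P||U) = Σ P(x) log₂(P(x) / (1/4))
           = Σ P(x) log₂(P(x)) + log₂(4)
           = log₂(4) - H(P)

H(P) = -Σ P(x) log₂(P(x)):
  -P(1)·log₂(P(1)) = -(1/36)·log₂(1/36) = 0.14361
  -P(2)·log₂(P(2)) = -(1/9)·log₂(1/9) = 0.35221
  -P(3)·log₂(P(3)) = -(1/4)·log₂(1/4) = 0.50000
  -P(4)·log₂(P(4)) = -(11/18)·log₂(11/18) = 0.43419
H(P) = 0.14361 + 0.35221 + 0.50000 + 0.43419 = 1.43001 bits

log₂(4) = 2.00000 bits

D_KL(P||U) = 2.00000 - 1.43001 = 0.56999 ≈ 0.5700 bits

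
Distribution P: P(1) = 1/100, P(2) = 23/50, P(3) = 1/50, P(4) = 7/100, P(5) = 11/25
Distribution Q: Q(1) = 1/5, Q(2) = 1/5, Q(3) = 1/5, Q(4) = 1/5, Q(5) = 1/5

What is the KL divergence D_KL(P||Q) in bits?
0.8376 bits

D_KL(P||Q) = Σ P(x) log₂(P(x)/Q(x))

Computing term by term:
  P(1)·log₂(P(1)/Q(1)) = (1/100)·log₂((1/100)/(1/5)) = -0.04322
  P(2)·log₂(P(2)/Q(2)) = (23/50)·log₂((23/50)/(1/5)) = 0.55275
  P(3)·log₂(P(3)/Q(3)) = (1/50)·log₂((1/50)/(1/5)) = -0.06644
  P(4)·log₂(P(4)/Q(4)) = (7/100)·log₂((7/100)/(1/5)) = -0.10602
  P(5)·log₂(P(5)/Q(5)) = (11/25)·log₂((11/25)/(1/5)) = 0.50050

D_KL(P||Q) = -0.04322 + 0.55275 - 0.06644 - 0.10602 + 0.50050 = 0.83757 ≈ 0.8376 bits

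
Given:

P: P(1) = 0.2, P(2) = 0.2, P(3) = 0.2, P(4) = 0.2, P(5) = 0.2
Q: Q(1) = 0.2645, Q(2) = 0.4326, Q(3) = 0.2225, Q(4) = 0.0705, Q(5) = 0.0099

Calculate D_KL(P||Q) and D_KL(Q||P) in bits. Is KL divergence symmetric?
D_KL(P||Q) = 0.8341 bits, D_KL(Q||P) = 0.4734 bits. No, KL divergence is not symmetric.

D_KL(P||Q) = Σ P(x) log₂(P(x)/Q(x))

Computing term by term:
  P(1)·log₂(P(1)/Q(1)) = 0.2·log₂(0.2/0.2645) = -0.08065
  P(2)·log₂(P(2)/Q(2)) = 0.2·log₂(0.2/0.4326) = -0.22261
  P(3)·log₂(P(3)/Q(3)) = 0.2·log₂(0.2/0.2225) = -0.03076
  P(4)·log₂(P(4)/Q(4)) = 0.2·log₂(0.2/0.0705) = 0.30086
  P(5)·log₂(P(5)/Q(5)) = 0.2·log₂(0.2/0.0099) = 0.86729

D_KL(P||Q) = -0.08065 - 0.22261 - 0.03076 + 0.30086 + 0.86729 = 0.83413 ≈ 0.8341 bits

D_KL(Q||P) = Σ Q(x) log₂(Q(x)/P(x))

Computing term by term:
  Q(1)·log₂(Q(1)/P(1)) = 0.2645·log₂(0.2645/0.2) = 0.10666
  Q(2)·log₂(Q(2)/P(2)) = 0.4326·log₂(0.4326/0.2) = 0.48150
  Q(3)·log₂(Q(3)/P(3)) = 0.2225·log₂(0.2225/0.2) = 0.03422
  Q(4)·log₂(Q(4)/P(4)) = 0.0705·log₂(0.0705/0.2) = -0.10605
  Q(5)·log₂(Q(5)/P(5)) = 0.0099·log₂(0.0099/0.2) = -0.04293

D_KL(Q||P) = 0.10666 + 0.48150 + 0.03422 - 0.10605 - 0.04293 = 0.47340 ≈ 0.4734 bits

These are NOT equal (difference: 0.3607 bits). KL divergence is asymmetric: D_KL(P||Q) ≠ D_KL(Q||P) in general.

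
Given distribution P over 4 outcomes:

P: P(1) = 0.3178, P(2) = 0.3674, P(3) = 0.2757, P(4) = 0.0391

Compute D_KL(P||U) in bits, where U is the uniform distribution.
0.2483 bits

U(i) = 1/4 for all i

D_KL(P||U) = Σ P(x) log₂(P(x) / (1/4))
           = Σ P(x) log₂(P(x)) + log₂(4)
           = log₂(4) - H(P)

H(P) = -Σ P(x) log₂(P(x)):
  -P(1)·log₂(P(1)) = -(0.3178)·log₂(0.3178) = 0.52558
  -P(2)·log₂(P(2)) = -(0.3674)·log₂(0.3674) = 0.53074
  -P(3)·log₂(P(3)) = -(0.2757)·log₂(0.2757) = 0.51248
  -P(4)·log₂(P(4)) = -(0.0391)·log₂(0.0391) = 0.18286
H(P) = 0.52558 + 0.53074 + 0.51248 + 0.18286 = 1.75166 bits

log₂(4) = 2.00000 bits

D_KL(P||U) = 2.00000 - 1.75166 = 0.24834 ≈ 0.2483 bits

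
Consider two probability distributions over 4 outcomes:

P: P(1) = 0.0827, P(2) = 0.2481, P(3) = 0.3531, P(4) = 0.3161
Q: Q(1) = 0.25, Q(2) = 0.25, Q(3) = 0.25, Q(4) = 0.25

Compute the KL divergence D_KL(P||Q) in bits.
0.1482 bits

D_KL(P||Q) = Σ P(x) log₂(P(x)/Q(x))

Computing term by term:
  P(1)·log₂(P(1)/Q(1)) = 0.0827·log₂(0.0827/0.25) = -0.13199
  P(2)·log₂(P(2)/Q(2)) = 0.2481·log₂(0.2481/0.25) = -0.00273
  P(3)·log₂(P(3)/Q(3)) = 0.3531·log₂(0.3531/0.25) = 0.17590
  P(4)·log₂(P(4)/Q(4)) = 0.3161·log₂(0.3161/0.25) = 0.10698

D_KL(P||Q) = -0.13199 - 0.00273 + 0.17590 + 0.10698 = 0.14816 ≈ 0.1482 bits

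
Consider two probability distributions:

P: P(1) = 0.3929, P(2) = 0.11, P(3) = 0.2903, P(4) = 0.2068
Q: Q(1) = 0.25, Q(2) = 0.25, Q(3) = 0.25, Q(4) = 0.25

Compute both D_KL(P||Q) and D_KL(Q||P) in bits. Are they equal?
D_KL(P||Q) = 0.1320 bits, D_KL(Q||P) = 0.1476 bits. No, they are not equal.

D_KL(P||Q) = Σ P(x) log₂(P(x)/Q(x))

Computing term by term:
  P(1)·log₂(P(1)/Q(1)) = 0.3929·log₂(0.3929/0.25) = 0.25626
  P(2)·log₂(P(2)/Q(2)) = 0.11·log₂(0.11/0.25) = -0.13029
  P(3)·log₂(P(3)/Q(3)) = 0.2903·log₂(0.2903/0.25) = 0.06259
  P(4)·log₂(P(4)/Q(4)) = 0.2068·log₂(0.2068/0.25) = -0.05660

D_KL(P||Q) = 0.25626 - 0.13029 + 0.06259 - 0.05660 = 0.13196 ≈ 0.1320 bits

D_KL(Q||P) = Σ Q(x) log₂(Q(x)/P(x))

Computing term by term:
  Q(1)·log₂(Q(1)/P(1)) = 0.25·log₂(0.25/0.3929) = -0.16306
  Q(2)·log₂(Q(2)/P(2)) = 0.25·log₂(0.25/0.11) = 0.29611
  Q(3)·log₂(Q(3)/P(3)) = 0.25·log₂(0.25/0.2903) = -0.05390
  Q(4)·log₂(Q(4)/P(4)) = 0.25·log₂(0.25/0.2068) = 0.06842

D_KL(Q||P) = -0.16306 + 0.29611 - 0.05390 + 0.06842 = 0.14757 ≈ 0.1476 bits

These are NOT equal (difference: 0.0156 bits). KL divergence is asymmetric: D_KL(P||Q) ≠ D_KL(Q||P) in general.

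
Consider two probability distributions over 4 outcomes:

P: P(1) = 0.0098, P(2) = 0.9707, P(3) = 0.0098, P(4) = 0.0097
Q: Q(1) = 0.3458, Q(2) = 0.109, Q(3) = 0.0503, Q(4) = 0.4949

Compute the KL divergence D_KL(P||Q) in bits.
2.9337 bits

D_KL(P||Q) = Σ P(x) log₂(P(x)/Q(x))

Computing term by term:
  P(1)·log₂(P(1)/Q(1)) = 0.0098·log₂(0.0098/0.3458) = -0.05038
  P(2)·log₂(P(2)/Q(2)) = 0.9707·log₂(0.9707/0.109) = 3.06226
  P(3)·log₂(P(3)/Q(3)) = 0.0098·log₂(0.0098/0.0503) = -0.02313
  P(4)·log₂(P(4)/Q(4)) = 0.0097·log₂(0.0097/0.4949) = -0.05503

D_KL(P||Q) = -0.05038 + 3.06226 - 0.02313 - 0.05503 = 2.93372 ≈ 2.9337 bits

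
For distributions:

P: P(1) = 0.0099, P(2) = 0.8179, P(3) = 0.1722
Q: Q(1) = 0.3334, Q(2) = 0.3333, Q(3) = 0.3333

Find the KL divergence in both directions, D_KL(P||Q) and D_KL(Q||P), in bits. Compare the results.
D_KL(P||Q) = 0.8450 bits, D_KL(Q||P) = 1.5775 bits. D_KL(Q||P) is larger than D_KL(P||Q) by 0.7325 bits; the two directions differ.

D_KL(P||Q) = Σ P(x) log₂(P(x)/Q(x))

Computing term by term:
  P(1)·log₂(P(1)/Q(1)) = 0.0099·log₂(0.0099/0.3334) = -0.05023
  P(2)·log₂(P(2)/Q(2)) = 0.8179·log₂(0.8179/0.3333) = 1.05926
  P(3)·log₂(P(3)/Q(3)) = 0.1722·log₂(0.1722/0.3333) = -0.16406

D_KL(P||Q) = -0.05023 + 1.05926 - 0.16406 = 0.84497 ≈ 0.8450 bits

D_KL(Q||P) = Σ Q(x) log₂(Q(x)/P(x))

Computing term by term:
  Q(1)·log₂(Q(1)/P(1)) = 0.3334·log₂(0.3334/0.0099) = 1.69157
  Q(2)·log₂(Q(2)/P(2)) = 0.3333·log₂(0.3333/0.8179) = -0.43166
  Q(3)·log₂(Q(3)/P(3)) = 0.3333·log₂(0.3333/0.1722) = 0.31755

D_KL(Q||P) = 1.69157 - 0.43166 + 0.31755 = 1.57746 ≈ 1.5775 bits

These are NOT equal (difference: 0.7325 bits). KL divergence is asymmetric: D_KL(P||Q) ≠ D_KL(Q||P) in general.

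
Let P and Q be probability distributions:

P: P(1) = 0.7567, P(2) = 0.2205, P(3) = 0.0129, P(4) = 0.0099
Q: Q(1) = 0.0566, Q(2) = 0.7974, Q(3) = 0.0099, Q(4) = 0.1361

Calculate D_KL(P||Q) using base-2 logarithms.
2.3893 bits

D_KL(P||Q) = Σ P(x) log₂(P(x)/Q(x))

Computing term by term:
  P(1)·log₂(P(1)/Q(1)) = 0.7567·log₂(0.7567/0.0566) = 2.83070
  P(2)·log₂(P(2)/Q(2)) = 0.2205·log₂(0.2205/0.7974) = -0.40892
  P(3)·log₂(P(3)/Q(3)) = 0.0129·log₂(0.0129/0.0099) = 0.00493
  P(4)·log₂(P(4)/Q(4)) = 0.0099·log₂(0.0099/0.1361) = -0.03743

D_KL(P||Q) = 2.83070 - 0.40892 + 0.00493 - 0.03743 = 2.38928 ≈ 2.3893 bits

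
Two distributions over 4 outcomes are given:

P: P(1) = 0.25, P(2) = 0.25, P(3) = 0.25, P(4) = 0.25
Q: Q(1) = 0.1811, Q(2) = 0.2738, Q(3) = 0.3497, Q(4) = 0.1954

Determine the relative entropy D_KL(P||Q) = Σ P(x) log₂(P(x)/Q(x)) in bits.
0.0513 bits

D_KL(P||Q) = Σ P(x) log₂(P(x)/Q(x))

Computing term by term:
  P(1)·log₂(P(1)/Q(1)) = 0.25·log₂(0.25/0.1811) = 0.11629
  P(2)·log₂(P(2)/Q(2)) = 0.25·log₂(0.25/0.2738) = -0.03280
  P(3)·log₂(P(3)/Q(3)) = 0.25·log₂(0.25/0.3497) = -0.12105
  P(4)·log₂(P(4)/Q(4)) = 0.25·log₂(0.25/0.1954) = 0.08887

D_KL(P||Q) = 0.11629 - 0.03280 - 0.12105 + 0.08887 = 0.05131 ≈ 0.0513 bits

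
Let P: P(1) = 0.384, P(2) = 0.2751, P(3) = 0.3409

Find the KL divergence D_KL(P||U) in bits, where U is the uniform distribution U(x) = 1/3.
0.0132 bits

U(i) = 1/3 for all i

D_KL(P||U) = Σ P(x) log₂(P(x) / (1/3))
           = Σ P(x) log₂(P(x)) + log₂(3)
           = log₂(3) - H(P)

H(P) = -Σ P(x) log₂(P(x)):
  -P(1)·log₂(P(1)) = -(0.384)·log₂(0.384) = 0.53024
  -P(2)·log₂(P(2)) = -(0.2751)·log₂(0.2751) = 0.51223
  -P(3)·log₂(P(3)) = -(0.3409)·log₂(0.3409) = 0.52927
H(P) = 0.53024 + 0.51223 + 0.52927 = 1.57174 bits

log₂(3) = 1.58496 bits

D_KL(P||U) = 1.58496 - 1.57174 = 0.01322 ≈ 0.0132 bits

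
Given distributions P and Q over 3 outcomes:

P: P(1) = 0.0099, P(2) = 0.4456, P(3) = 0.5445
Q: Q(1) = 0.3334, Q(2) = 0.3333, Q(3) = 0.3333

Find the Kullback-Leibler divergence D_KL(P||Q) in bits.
0.5220 bits

D_KL(P||Q) = Σ P(x) log₂(P(x)/Q(x))

Computing term by term:
  P(1)·log₂(P(1)/Q(1)) = 0.0099·log₂(0.0099/0.3334) = -0.05023
  P(2)·log₂(P(2)/Q(2)) = 0.4456·log₂(0.4456/0.3333) = 0.18667
  P(3)·log₂(P(3)/Q(3)) = 0.5445·log₂(0.5445/0.3333) = 0.38557

D_KL(P||Q) = -0.05023 + 0.18667 + 0.38557 = 0.52201 ≈ 0.5220 bits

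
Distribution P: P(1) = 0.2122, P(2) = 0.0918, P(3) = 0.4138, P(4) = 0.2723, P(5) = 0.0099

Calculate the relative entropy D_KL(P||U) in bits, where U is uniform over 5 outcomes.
0.4273 bits

U(i) = 1/5 for all i

D_KL(P||U) = Σ P(x) log₂(P(x) / (1/5))
           = Σ P(x) log₂(P(x)) + log₂(5)
           = log₂(5) - H(P)

H(P) = -Σ P(x) log₂(P(x)):
  -P(1)·log₂(P(1)) = -(0.2122)·log₂(0.2122) = 0.47459
  -P(2)·log₂(P(2)) = -(0.0918)·log₂(0.0918) = 0.31628
  -P(3)·log₂(P(3)) = -(0.4138)·log₂(0.4138) = 0.52677
  -P(4)·log₂(P(4)) = -(0.2723)·log₂(0.2723) = 0.51103
  -P(5)·log₂(P(5)) = -(0.0099)·log₂(0.0099) = 0.06592
H(P) = 0.47459 + 0.31628 + 0.52677 + 0.51103 + 0.06592 = 1.89459 bits

log₂(5) = 2.32193 bits

D_KL(P||U) = 2.32193 - 1.89459 = 0.42734 ≈ 0.4273 bits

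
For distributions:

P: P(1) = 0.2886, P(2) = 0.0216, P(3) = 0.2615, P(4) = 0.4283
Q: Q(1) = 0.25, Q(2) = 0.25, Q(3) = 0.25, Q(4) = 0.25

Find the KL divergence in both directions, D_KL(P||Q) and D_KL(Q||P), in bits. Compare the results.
D_KL(P||Q) = 0.3331 bits, D_KL(Q||P) = 0.6210 bits. D_KL(Q||P) is larger than D_KL(P||Q) by 0.2879 bits; the two directions differ.

D_KL(P||Q) = Σ P(x) log₂(P(x)/Q(x))

Computing term by term:
  P(1)·log₂(P(1)/Q(1)) = 0.2886·log₂(0.2886/0.25) = 0.05978
  P(2)·log₂(P(2)/Q(2)) = 0.0216·log₂(0.0216/0.25) = -0.07631
  P(3)·log₂(P(3)/Q(3)) = 0.2615·log₂(0.2615/0.25) = 0.01697
  P(4)·log₂(P(4)/Q(4)) = 0.4283·log₂(0.4283/0.25) = 0.33266

D_KL(P||Q) = 0.05978 - 0.07631 + 0.01697 + 0.33266 = 0.33310 ≈ 0.3331 bits

D_KL(Q||P) = Σ Q(x) log₂(Q(x)/P(x))

Computing term by term:
  Q(1)·log₂(Q(1)/P(1)) = 0.25·log₂(0.25/0.2886) = -0.05179
  Q(2)·log₂(Q(2)/P(2)) = 0.25·log₂(0.25/0.0216) = 0.88321
  Q(3)·log₂(Q(3)/P(3)) = 0.25·log₂(0.25/0.2615) = -0.01622
  Q(4)·log₂(Q(4)/P(4)) = 0.25·log₂(0.25/0.4283) = -0.19417

D_KL(Q||P) = -0.05179 + 0.88321 - 0.01622 - 0.19417 = 0.62103 ≈ 0.6210 bits

These are NOT equal (difference: 0.2879 bits). KL divergence is asymmetric: D_KL(P||Q) ≠ D_KL(Q||P) in general.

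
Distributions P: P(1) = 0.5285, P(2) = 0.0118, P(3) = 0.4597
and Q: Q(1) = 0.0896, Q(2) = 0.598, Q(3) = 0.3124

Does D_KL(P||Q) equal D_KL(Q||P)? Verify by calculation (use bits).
D_KL(P||Q) = 1.5425 bits, D_KL(Q||P) = 2.9831 bits. No — D_KL(P||Q) ≠ D_KL(Q||P) for this pair.

D_KL(P||Q) = Σ P(x) log₂(P(x)/Q(x))

Computing term by term:
  P(1)·log₂(P(1)/Q(1)) = 0.5285·log₂(0.5285/0.0896) = 1.35314
  P(2)·log₂(P(2)/Q(2)) = 0.0118·log₂(0.0118/0.598) = -0.06683
  P(3)·log₂(P(3)/Q(3)) = 0.4597·log₂(0.4597/0.3124) = 0.25619

D_KL(P||Q) = 1.35314 - 0.06683 + 0.25619 = 1.54250 ≈ 1.5425 bits

D_KL(Q||P) = Σ Q(x) log₂(Q(x)/P(x))

Computing term by term:
  Q(1)·log₂(Q(1)/P(1)) = 0.0896·log₂(0.0896/0.5285) = -0.22941
  Q(2)·log₂(Q(2)/P(2)) = 0.598·log₂(0.598/0.0118) = 3.38665
  Q(3)·log₂(Q(3)/P(3)) = 0.3124·log₂(0.3124/0.4597) = -0.17410

D_KL(Q||P) = -0.22941 + 3.38665 - 0.17410 = 2.98314 ≈ 2.9831 bits

These are NOT equal (difference: 1.4406 bits). KL divergence is asymmetric: D_KL(P||Q) ≠ D_KL(Q||P) in general.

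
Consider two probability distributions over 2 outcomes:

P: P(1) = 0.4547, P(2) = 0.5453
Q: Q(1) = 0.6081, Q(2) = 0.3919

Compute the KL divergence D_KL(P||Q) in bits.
0.0692 bits

D_KL(P||Q) = Σ P(x) log₂(P(x)/Q(x))

Computing term by term:
  P(1)·log₂(P(1)/Q(1)) = 0.4547·log₂(0.4547/0.6081) = -0.19070
  P(2)·log₂(P(2)/Q(2)) = 0.5453·log₂(0.5453/0.3919) = 0.25987

D_KL(P||Q) = -0.19070 + 0.25987 = 0.06917 ≈ 0.0692 bits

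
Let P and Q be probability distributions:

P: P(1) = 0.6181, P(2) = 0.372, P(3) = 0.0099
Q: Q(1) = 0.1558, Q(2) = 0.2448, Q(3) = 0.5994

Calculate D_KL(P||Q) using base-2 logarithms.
1.3948 bits

D_KL(P||Q) = Σ P(x) log₂(P(x)/Q(x))

Computing term by term:
  P(1)·log₂(P(1)/Q(1)) = 0.6181·log₂(0.6181/0.1558) = 1.22887
  P(2)·log₂(P(2)/Q(2)) = 0.372·log₂(0.372/0.2448) = 0.22458
  P(3)·log₂(P(3)/Q(3)) = 0.0099·log₂(0.0099/0.5994) = -0.05861

D_KL(P||Q) = 1.22887 + 0.22458 - 0.05861 = 1.39484 ≈ 1.3948 bits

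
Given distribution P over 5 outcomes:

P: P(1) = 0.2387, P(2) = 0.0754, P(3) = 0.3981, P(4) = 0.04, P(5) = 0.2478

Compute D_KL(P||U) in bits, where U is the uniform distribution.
0.3339 bits

U(i) = 1/5 for all i

D_KL(P||U) = Σ P(x) log₂(P(x) / (1/5))
           = Σ P(x) log₂(P(x)) + log₂(5)
           = log₂(5) - H(P)

H(P) = -Σ P(x) log₂(P(x)):
  -P(1)·log₂(P(1)) = -(0.2387)·log₂(0.2387) = 0.49333
  -P(2)·log₂(P(2)) = -(0.0754)·log₂(0.0754) = 0.28119
  -P(3)·log₂(P(3)) = -(0.3981)·log₂(0.3981) = 0.52899
  -P(4)·log₂(P(4)) = -(0.04)·log₂(0.04) = 0.18575
  -P(5)·log₂(P(5)) = -(0.2478)·log₂(0.2478) = 0.49876
H(P) = 0.49333 + 0.28119 + 0.52899 + 0.18575 + 0.49876 = 1.98802 bits

log₂(5) = 2.32193 bits

D_KL(P||U) = 2.32193 - 1.98802 = 0.33391 ≈ 0.3339 bits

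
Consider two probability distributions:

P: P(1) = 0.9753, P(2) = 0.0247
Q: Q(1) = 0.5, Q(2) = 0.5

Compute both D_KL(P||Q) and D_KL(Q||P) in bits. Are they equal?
D_KL(P||Q) = 0.8329 bits, D_KL(Q||P) = 1.6877 bits. No, they are not equal.

D_KL(P||Q) = Σ P(x) log₂(P(x)/Q(x))

Computing term by term:
  P(1)·log₂(P(1)/Q(1)) = 0.9753·log₂(0.9753/0.5) = 0.94011
  P(2)·log₂(P(2)/Q(2)) = 0.0247·log₂(0.0247/0.5) = -0.10718

D_KL(P||Q) = 0.94011 - 0.10718 = 0.83293 ≈ 0.8329 bits

D_KL(Q||P) = Σ Q(x) log₂(Q(x)/P(x))

Computing term by term:
  Q(1)·log₂(Q(1)/P(1)) = 0.5·log₂(0.5/0.9753) = -0.48196
  Q(2)·log₂(Q(2)/P(2)) = 0.5·log₂(0.5/0.0247) = 2.16967

D_KL(Q||P) = -0.48196 + 2.16967 = 1.68771 ≈ 1.6877 bits

These are NOT equal (difference: 0.8548 bits). KL divergence is asymmetric: D_KL(P||Q) ≠ D_KL(Q||P) in general.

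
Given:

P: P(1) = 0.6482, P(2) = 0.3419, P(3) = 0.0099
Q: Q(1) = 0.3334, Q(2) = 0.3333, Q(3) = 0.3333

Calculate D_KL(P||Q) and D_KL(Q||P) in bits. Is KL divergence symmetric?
D_KL(P||Q) = 0.5841 bits, D_KL(Q||P) = 1.3589 bits. No, KL divergence is not symmetric.

D_KL(P||Q) = Σ P(x) log₂(P(x)/Q(x))

Computing term by term:
  P(1)·log₂(P(1)/Q(1)) = 0.6482·log₂(0.6482/0.3334) = 0.62174
  P(2)·log₂(P(2)/Q(2)) = 0.3419·log₂(0.3419/0.3333) = 0.01257
  P(3)·log₂(P(3)/Q(3)) = 0.0099·log₂(0.0099/0.3333) = -0.05023

D_KL(P||Q) = 0.62174 + 0.01257 - 0.05023 = 0.58408 ≈ 0.5841 bits

D_KL(Q||P) = Σ Q(x) log₂(Q(x)/P(x))

Computing term by term:
  Q(1)·log₂(Q(1)/P(1)) = 0.3334·log₂(0.3334/0.6482) = -0.31979
  Q(2)·log₂(Q(2)/P(2)) = 0.3333·log₂(0.3333/0.3419) = -0.01225
  Q(3)·log₂(Q(3)/P(3)) = 0.3333·log₂(0.3333/0.0099) = 1.69091

D_KL(Q||P) = -0.31979 - 0.01225 + 1.69091 = 1.35887 ≈ 1.3589 bits

These are NOT equal (difference: 0.7748 bits). KL divergence is asymmetric: D_KL(P||Q) ≠ D_KL(Q||P) in general.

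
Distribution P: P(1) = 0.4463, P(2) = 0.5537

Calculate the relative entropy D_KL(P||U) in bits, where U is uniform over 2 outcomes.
0.0083 bits

U(i) = 1/2 for all i

D_KL(P||U) = Σ P(x) log₂(P(x) / (1/2))
           = Σ P(x) log₂(P(x)) + log₂(2)
           = log₂(2) - H(P)

H(P) = -Σ P(x) log₂(P(x)):
  -P(1)·log₂(P(1)) = -(0.4463)·log₂(0.4463) = 0.51945
  -P(2)·log₂(P(2)) = -(0.5537)·log₂(0.5537) = 0.47221
H(P) = 0.51945 + 0.47221 = 0.99166 bits

log₂(2) = 1.00000 bits

D_KL(P||U) = 1.00000 - 0.99166 = 0.00834 ≈ 0.0083 bits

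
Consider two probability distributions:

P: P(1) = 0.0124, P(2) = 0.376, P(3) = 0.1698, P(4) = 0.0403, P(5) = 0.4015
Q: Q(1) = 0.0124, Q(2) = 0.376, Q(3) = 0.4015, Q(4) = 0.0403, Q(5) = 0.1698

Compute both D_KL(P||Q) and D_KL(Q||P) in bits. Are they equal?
D_KL(P||Q) = 0.2877 bits, D_KL(Q||P) = 0.2877 bits. Yes, in this case they are equal (although KL divergence is not symmetric in general).

D_KL(P||Q) = Σ P(x) log₂(P(x)/Q(x))

Computing term by term:
  P(1)·log₂(P(1)/Q(1)) = 0.0124·log₂(0.0124/0.0124) = 0.00000
  P(2)·log₂(P(2)/Q(2)) = 0.376·log₂(0.376/0.376) = 0.00000
  P(3)·log₂(P(3)/Q(3)) = 0.1698·log₂(0.1698/0.4015) = -0.21082
  P(4)·log₂(P(4)/Q(4)) = 0.0403·log₂(0.0403/0.0403) = 0.00000
  P(5)·log₂(P(5)/Q(5)) = 0.4015·log₂(0.4015/0.1698) = 0.49849

D_KL(P||Q) = 0.00000 + 0.00000 - 0.21082 + 0.00000 + 0.49849 = 0.28767 ≈ 0.2877 bits

D_KL(Q||P) = Σ Q(x) log₂(Q(x)/P(x))

Computing term by term:
  Q(1)·log₂(Q(1)/P(1)) = 0.0124·log₂(0.0124/0.0124) = 0.00000
  Q(2)·log₂(Q(2)/P(2)) = 0.376·log₂(0.376/0.376) = 0.00000
  Q(3)·log₂(Q(3)/P(3)) = 0.4015·log₂(0.4015/0.1698) = 0.49849
  Q(4)·log₂(Q(4)/P(4)) = 0.0403·log₂(0.0403/0.0403) = 0.00000
  Q(5)·log₂(Q(5)/P(5)) = 0.1698·log₂(0.1698/0.4015) = -0.21082

D_KL(Q||P) = 0.00000 + 0.00000 + 0.49849 + 0.00000 - 0.21082 = 0.28767 ≈ 0.2877 bits

These ARE equal here. Q is P with outcomes relabeled (Q(3) = P(5), Q(5) = P(3)) by a relabeling that is its own inverse, so the two sums contain exactly the same terms in a different order. This is a special case — KL divergence is not symmetric in general: D_KL(P||Q) ≠ D_KL(Q||P) for most P, Q.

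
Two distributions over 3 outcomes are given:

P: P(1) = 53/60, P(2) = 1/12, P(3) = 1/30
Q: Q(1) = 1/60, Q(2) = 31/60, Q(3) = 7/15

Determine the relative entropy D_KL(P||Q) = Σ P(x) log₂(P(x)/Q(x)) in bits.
4.7134 bits

D_KL(P||Q) = Σ P(x) log₂(P(x)/Q(x))

Computing term by term:
  P(1)·log₂(P(1)/Q(1)) = (53/60)·log₂((53/60)/(1/60)) = 5.05966
  P(2)·log₂(P(2)/Q(2)) = (1/12)·log₂((1/12)/(31/60)) = -0.21936
  P(3)·log₂(P(3)/Q(3)) = (1/30)·log₂((1/30)/(7/15)) = -0.12691

D_KL(P||Q) = 5.05966 - 0.21936 - 0.12691 = 4.71339 ≈ 4.7134 bits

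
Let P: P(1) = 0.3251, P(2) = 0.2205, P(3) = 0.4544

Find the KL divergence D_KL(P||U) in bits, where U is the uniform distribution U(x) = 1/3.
0.0599 bits

U(i) = 1/3 for all i

D_KL(P||U) = Σ P(x) log₂(P(x) / (1/3))
           = Σ P(x) log₂(P(x)) + log₂(3)
           = log₂(3) - H(P)

H(P) = -Σ P(x) log₂(P(x)):
  -P(1)·log₂(P(1)) = -(0.3251)·log₂(0.3251) = 0.52700
  -P(2)·log₂(P(2)) = -(0.2205)·log₂(0.2205) = 0.48094
  -P(3)·log₂(P(3)) = -(0.4544)·log₂(0.4544) = 0.51709
H(P) = 0.52700 + 0.48094 + 0.51709 = 1.52503 bits

log₂(3) = 1.58496 bits

D_KL(P||U) = 1.58496 - 1.52503 = 0.05993 ≈ 0.0599 bits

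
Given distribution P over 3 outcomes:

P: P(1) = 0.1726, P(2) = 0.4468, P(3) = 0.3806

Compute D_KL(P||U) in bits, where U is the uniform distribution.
0.0978 bits

U(i) = 1/3 for all i

D_KL(P||U) = Σ P(x) log₂(P(x) / (1/3))
           = Σ P(x) log₂(P(x)) + log₂(3)
           = log₂(3) - H(P)

H(P) = -Σ P(x) log₂(P(x)):
  -P(1)·log₂(P(1)) = -(0.1726)·log₂(0.1726) = 0.43745
  -P(2)·log₂(P(2)) = -(0.4468)·log₂(0.4468) = 0.51932
  -P(3)·log₂(P(3)) = -(0.3806)·log₂(0.3806) = 0.53042
H(P) = 0.43745 + 0.51932 + 0.53042 = 1.48719 bits

log₂(3) = 1.58496 bits

D_KL(P||U) = 1.58496 - 1.48719 = 0.09777 ≈ 0.0978 bits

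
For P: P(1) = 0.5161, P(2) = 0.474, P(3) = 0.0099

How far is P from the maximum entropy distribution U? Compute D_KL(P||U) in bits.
0.5160 bits

U(i) = 1/3 for all i

D_KL(P||U) = Σ P(x) log₂(P(x) / (1/3))
           = Σ P(x) log₂(P(x)) + log₂(3)
           = log₂(3) - H(P)

H(P) = -Σ P(x) log₂(P(x)):
  -P(1)·log₂(P(1)) = -(0.5161)·log₂(0.5161) = 0.49250
  -P(2)·log₂(P(2)) = -(0.474)·log₂(0.474) = 0.51052
  -P(3)·log₂(P(3)) = -(0.0099)·log₂(0.0099) = 0.06592
H(P) = 0.49250 + 0.51052 + 0.06592 = 1.06894 bits

log₂(3) = 1.58496 bits

D_KL(P||U) = 1.58496 - 1.06894 = 0.51602 ≈ 0.5160 bits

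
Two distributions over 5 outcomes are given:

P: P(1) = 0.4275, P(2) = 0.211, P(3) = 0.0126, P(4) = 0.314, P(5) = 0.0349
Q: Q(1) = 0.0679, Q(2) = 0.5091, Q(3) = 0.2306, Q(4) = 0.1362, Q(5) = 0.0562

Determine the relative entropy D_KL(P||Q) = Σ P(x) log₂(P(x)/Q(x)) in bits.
1.1682 bits

D_KL(P||Q) = Σ P(x) log₂(P(x)/Q(x))

Computing term by term:
  P(1)·log₂(P(1)/Q(1)) = 0.4275·log₂(0.4275/0.0679) = 1.13477
  P(2)·log₂(P(2)/Q(2)) = 0.211·log₂(0.211/0.5091) = -0.26812
  P(3)·log₂(P(3)/Q(3)) = 0.0126·log₂(0.0126/0.2306) = -0.05284
  P(4)·log₂(P(4)/Q(4)) = 0.314·log₂(0.314/0.1362) = 0.37838
  P(5)·log₂(P(5)/Q(5)) = 0.0349·log₂(0.0349/0.0562) = -0.02399

D_KL(P||Q) = 1.13477 - 0.26812 - 0.05284 + 0.37838 - 0.02399 = 1.16820 ≈ 1.1682 bits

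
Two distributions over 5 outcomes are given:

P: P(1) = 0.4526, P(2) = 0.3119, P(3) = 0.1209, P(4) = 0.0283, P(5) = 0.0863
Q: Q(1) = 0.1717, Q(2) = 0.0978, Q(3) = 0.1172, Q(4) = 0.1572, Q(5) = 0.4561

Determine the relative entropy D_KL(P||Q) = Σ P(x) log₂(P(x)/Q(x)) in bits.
0.8829 bits

D_KL(P||Q) = Σ P(x) log₂(P(x)/Q(x))

Computing term by term:
  P(1)·log₂(P(1)/Q(1)) = 0.4526·log₂(0.4526/0.1717) = 0.63289
  P(2)·log₂(P(2)/Q(2)) = 0.3119·log₂(0.3119/0.0978) = 0.52186
  P(3)·log₂(P(3)/Q(3)) = 0.1209·log₂(0.1209/0.1172) = 0.00542
  P(4)·log₂(P(4)/Q(4)) = 0.0283·log₂(0.0283/0.1572) = -0.07001
  P(5)·log₂(P(5)/Q(5)) = 0.0863·log₂(0.0863/0.4561) = -0.20729

D_KL(P||Q) = 0.63289 + 0.52186 + 0.00542 - 0.07001 - 0.20729 = 0.88287 ≈ 0.8829 bits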